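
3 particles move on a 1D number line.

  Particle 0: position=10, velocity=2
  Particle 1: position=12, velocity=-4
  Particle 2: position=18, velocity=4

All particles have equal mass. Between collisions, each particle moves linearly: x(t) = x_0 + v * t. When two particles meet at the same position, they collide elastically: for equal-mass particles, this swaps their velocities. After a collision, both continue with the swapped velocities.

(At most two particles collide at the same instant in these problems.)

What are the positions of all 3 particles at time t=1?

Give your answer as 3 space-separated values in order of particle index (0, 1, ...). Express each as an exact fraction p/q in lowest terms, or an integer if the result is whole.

Collision at t=1/3: particles 0 and 1 swap velocities; positions: p0=32/3 p1=32/3 p2=58/3; velocities now: v0=-4 v1=2 v2=4
Advance to t=1 (no further collisions before then); velocities: v0=-4 v1=2 v2=4; positions = 8 12 22

Answer: 8 12 22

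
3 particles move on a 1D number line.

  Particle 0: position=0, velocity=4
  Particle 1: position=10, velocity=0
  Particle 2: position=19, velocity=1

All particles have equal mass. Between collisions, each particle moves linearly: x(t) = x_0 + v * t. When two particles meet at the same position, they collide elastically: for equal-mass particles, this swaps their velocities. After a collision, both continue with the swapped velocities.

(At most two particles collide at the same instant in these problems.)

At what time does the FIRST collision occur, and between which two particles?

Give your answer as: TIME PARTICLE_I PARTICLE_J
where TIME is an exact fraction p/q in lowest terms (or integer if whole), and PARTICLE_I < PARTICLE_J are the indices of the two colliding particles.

Answer: 5/2 0 1

Derivation:
Pair (0,1): pos 0,10 vel 4,0 -> gap=10, closing at 4/unit, collide at t=5/2
Pair (1,2): pos 10,19 vel 0,1 -> not approaching (rel speed -1 <= 0)
Earliest collision: t=5/2 between 0 and 1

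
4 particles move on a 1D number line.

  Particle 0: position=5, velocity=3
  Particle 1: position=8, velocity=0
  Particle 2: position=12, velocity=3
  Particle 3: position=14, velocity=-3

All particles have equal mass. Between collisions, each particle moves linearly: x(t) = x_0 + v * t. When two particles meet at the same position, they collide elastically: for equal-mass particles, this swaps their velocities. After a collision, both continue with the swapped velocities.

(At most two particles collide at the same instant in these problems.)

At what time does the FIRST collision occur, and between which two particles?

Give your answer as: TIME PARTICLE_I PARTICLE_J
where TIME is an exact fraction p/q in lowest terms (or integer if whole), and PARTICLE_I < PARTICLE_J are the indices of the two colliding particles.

Answer: 1/3 2 3

Derivation:
Pair (0,1): pos 5,8 vel 3,0 -> gap=3, closing at 3/unit, collide at t=1
Pair (1,2): pos 8,12 vel 0,3 -> not approaching (rel speed -3 <= 0)
Pair (2,3): pos 12,14 vel 3,-3 -> gap=2, closing at 6/unit, collide at t=1/3
Earliest collision: t=1/3 between 2 and 3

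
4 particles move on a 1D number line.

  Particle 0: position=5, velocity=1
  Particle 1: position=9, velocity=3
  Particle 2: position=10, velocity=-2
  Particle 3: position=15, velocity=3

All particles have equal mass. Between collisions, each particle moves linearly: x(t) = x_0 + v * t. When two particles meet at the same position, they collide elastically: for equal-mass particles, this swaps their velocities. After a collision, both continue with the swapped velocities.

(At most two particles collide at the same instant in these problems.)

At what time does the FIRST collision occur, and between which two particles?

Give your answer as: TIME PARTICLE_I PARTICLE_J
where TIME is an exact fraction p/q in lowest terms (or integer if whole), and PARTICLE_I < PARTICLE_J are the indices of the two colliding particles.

Pair (0,1): pos 5,9 vel 1,3 -> not approaching (rel speed -2 <= 0)
Pair (1,2): pos 9,10 vel 3,-2 -> gap=1, closing at 5/unit, collide at t=1/5
Pair (2,3): pos 10,15 vel -2,3 -> not approaching (rel speed -5 <= 0)
Earliest collision: t=1/5 between 1 and 2

Answer: 1/5 1 2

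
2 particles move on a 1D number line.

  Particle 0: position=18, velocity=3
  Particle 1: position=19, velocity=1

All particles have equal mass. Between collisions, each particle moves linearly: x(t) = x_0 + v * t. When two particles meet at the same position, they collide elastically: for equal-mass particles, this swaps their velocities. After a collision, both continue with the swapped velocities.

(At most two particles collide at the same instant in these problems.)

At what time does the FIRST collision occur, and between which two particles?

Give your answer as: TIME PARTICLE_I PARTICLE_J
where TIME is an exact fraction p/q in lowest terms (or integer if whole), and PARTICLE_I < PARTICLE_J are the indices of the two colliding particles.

Pair (0,1): pos 18,19 vel 3,1 -> gap=1, closing at 2/unit, collide at t=1/2
Earliest collision: t=1/2 between 0 and 1

Answer: 1/2 0 1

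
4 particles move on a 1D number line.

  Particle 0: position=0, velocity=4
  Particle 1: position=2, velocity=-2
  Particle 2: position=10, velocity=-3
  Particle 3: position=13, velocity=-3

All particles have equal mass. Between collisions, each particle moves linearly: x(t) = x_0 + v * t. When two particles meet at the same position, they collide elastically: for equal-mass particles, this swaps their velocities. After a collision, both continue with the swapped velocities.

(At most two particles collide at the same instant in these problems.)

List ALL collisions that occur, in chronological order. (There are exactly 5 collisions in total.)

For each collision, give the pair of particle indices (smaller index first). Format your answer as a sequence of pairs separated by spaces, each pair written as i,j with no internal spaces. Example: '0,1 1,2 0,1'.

Collision at t=1/3: particles 0 and 1 swap velocities; positions: p0=4/3 p1=4/3 p2=9 p3=12; velocities now: v0=-2 v1=4 v2=-3 v3=-3
Collision at t=10/7: particles 1 and 2 swap velocities; positions: p0=-6/7 p1=40/7 p2=40/7 p3=61/7; velocities now: v0=-2 v1=-3 v2=4 v3=-3
Collision at t=13/7: particles 2 and 3 swap velocities; positions: p0=-12/7 p1=31/7 p2=52/7 p3=52/7; velocities now: v0=-2 v1=-3 v2=-3 v3=4
Collision at t=8: particles 0 and 1 swap velocities; positions: p0=-14 p1=-14 p2=-11 p3=32; velocities now: v0=-3 v1=-2 v2=-3 v3=4
Collision at t=11: particles 1 and 2 swap velocities; positions: p0=-23 p1=-20 p2=-20 p3=44; velocities now: v0=-3 v1=-3 v2=-2 v3=4

Answer: 0,1 1,2 2,3 0,1 1,2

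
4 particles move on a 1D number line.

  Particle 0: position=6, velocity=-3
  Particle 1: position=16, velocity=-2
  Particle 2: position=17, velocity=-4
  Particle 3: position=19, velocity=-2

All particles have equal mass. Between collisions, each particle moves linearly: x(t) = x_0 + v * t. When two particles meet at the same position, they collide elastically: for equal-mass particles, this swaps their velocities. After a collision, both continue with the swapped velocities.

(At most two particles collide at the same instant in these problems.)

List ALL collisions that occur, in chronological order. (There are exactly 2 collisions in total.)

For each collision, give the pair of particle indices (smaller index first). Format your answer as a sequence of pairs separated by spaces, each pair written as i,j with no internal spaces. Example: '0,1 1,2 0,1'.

Answer: 1,2 0,1

Derivation:
Collision at t=1/2: particles 1 and 2 swap velocities; positions: p0=9/2 p1=15 p2=15 p3=18; velocities now: v0=-3 v1=-4 v2=-2 v3=-2
Collision at t=11: particles 0 and 1 swap velocities; positions: p0=-27 p1=-27 p2=-6 p3=-3; velocities now: v0=-4 v1=-3 v2=-2 v3=-2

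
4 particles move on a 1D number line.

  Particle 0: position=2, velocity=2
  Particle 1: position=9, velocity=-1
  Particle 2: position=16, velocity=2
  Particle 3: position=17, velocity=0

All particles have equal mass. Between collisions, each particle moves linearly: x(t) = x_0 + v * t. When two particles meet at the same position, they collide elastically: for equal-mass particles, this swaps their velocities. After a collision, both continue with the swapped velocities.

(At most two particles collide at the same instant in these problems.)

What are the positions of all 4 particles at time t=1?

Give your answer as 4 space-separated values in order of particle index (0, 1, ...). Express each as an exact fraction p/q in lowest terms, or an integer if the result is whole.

Answer: 4 8 17 18

Derivation:
Collision at t=1/2: particles 2 and 3 swap velocities; positions: p0=3 p1=17/2 p2=17 p3=17; velocities now: v0=2 v1=-1 v2=0 v3=2
Advance to t=1 (no further collisions before then); velocities: v0=2 v1=-1 v2=0 v3=2; positions = 4 8 17 18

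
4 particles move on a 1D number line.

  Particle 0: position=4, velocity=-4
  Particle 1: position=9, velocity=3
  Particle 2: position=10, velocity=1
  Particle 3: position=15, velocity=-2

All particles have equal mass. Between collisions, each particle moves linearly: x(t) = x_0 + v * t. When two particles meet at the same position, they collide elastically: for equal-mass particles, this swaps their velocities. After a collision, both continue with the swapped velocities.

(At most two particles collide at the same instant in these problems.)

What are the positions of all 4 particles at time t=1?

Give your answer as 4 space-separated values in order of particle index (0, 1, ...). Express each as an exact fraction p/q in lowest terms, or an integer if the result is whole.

Collision at t=1/2: particles 1 and 2 swap velocities; positions: p0=2 p1=21/2 p2=21/2 p3=14; velocities now: v0=-4 v1=1 v2=3 v3=-2
Advance to t=1 (no further collisions before then); velocities: v0=-4 v1=1 v2=3 v3=-2; positions = 0 11 12 13

Answer: 0 11 12 13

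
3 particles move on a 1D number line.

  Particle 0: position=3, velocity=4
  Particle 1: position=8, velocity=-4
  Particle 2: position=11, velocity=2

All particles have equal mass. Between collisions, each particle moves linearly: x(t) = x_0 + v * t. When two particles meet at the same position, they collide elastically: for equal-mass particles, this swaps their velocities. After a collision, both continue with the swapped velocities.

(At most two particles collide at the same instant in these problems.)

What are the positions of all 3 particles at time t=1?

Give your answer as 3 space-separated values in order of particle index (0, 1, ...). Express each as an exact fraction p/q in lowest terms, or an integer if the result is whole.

Collision at t=5/8: particles 0 and 1 swap velocities; positions: p0=11/2 p1=11/2 p2=49/4; velocities now: v0=-4 v1=4 v2=2
Advance to t=1 (no further collisions before then); velocities: v0=-4 v1=4 v2=2; positions = 4 7 13

Answer: 4 7 13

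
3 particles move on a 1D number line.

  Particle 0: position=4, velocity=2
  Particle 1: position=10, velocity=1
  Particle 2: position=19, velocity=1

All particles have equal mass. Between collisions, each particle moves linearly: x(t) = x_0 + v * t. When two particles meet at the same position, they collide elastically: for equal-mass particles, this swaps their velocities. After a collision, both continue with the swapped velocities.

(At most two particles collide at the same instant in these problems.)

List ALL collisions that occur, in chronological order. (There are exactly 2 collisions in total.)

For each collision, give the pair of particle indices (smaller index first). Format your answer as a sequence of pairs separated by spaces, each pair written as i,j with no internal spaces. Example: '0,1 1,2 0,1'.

Collision at t=6: particles 0 and 1 swap velocities; positions: p0=16 p1=16 p2=25; velocities now: v0=1 v1=2 v2=1
Collision at t=15: particles 1 and 2 swap velocities; positions: p0=25 p1=34 p2=34; velocities now: v0=1 v1=1 v2=2

Answer: 0,1 1,2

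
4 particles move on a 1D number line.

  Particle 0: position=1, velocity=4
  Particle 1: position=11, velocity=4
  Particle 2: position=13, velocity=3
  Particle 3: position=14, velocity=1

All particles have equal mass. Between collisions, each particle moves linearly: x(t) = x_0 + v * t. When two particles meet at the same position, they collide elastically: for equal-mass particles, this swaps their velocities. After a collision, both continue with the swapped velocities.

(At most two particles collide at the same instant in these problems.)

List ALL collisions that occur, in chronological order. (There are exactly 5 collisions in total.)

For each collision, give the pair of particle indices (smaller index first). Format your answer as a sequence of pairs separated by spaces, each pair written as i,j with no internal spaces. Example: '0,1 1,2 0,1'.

Answer: 2,3 1,2 2,3 0,1 1,2

Derivation:
Collision at t=1/2: particles 2 and 3 swap velocities; positions: p0=3 p1=13 p2=29/2 p3=29/2; velocities now: v0=4 v1=4 v2=1 v3=3
Collision at t=1: particles 1 and 2 swap velocities; positions: p0=5 p1=15 p2=15 p3=16; velocities now: v0=4 v1=1 v2=4 v3=3
Collision at t=2: particles 2 and 3 swap velocities; positions: p0=9 p1=16 p2=19 p3=19; velocities now: v0=4 v1=1 v2=3 v3=4
Collision at t=13/3: particles 0 and 1 swap velocities; positions: p0=55/3 p1=55/3 p2=26 p3=85/3; velocities now: v0=1 v1=4 v2=3 v3=4
Collision at t=12: particles 1 and 2 swap velocities; positions: p0=26 p1=49 p2=49 p3=59; velocities now: v0=1 v1=3 v2=4 v3=4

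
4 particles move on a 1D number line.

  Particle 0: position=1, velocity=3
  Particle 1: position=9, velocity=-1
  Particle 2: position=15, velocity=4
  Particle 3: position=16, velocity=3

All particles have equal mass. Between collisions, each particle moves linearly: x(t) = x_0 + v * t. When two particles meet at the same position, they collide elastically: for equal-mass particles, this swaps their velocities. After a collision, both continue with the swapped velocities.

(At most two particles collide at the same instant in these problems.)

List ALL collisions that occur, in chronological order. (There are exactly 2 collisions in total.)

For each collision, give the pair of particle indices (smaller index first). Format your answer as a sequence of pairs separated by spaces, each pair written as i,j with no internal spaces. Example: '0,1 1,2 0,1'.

Collision at t=1: particles 2 and 3 swap velocities; positions: p0=4 p1=8 p2=19 p3=19; velocities now: v0=3 v1=-1 v2=3 v3=4
Collision at t=2: particles 0 and 1 swap velocities; positions: p0=7 p1=7 p2=22 p3=23; velocities now: v0=-1 v1=3 v2=3 v3=4

Answer: 2,3 0,1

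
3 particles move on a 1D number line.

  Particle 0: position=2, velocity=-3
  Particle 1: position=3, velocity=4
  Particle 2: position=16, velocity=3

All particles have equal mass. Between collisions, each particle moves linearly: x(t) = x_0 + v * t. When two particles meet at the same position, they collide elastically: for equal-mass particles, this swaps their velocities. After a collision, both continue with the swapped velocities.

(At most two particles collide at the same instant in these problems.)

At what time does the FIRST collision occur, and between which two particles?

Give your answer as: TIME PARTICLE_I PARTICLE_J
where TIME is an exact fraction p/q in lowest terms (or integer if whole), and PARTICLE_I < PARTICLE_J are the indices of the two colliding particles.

Answer: 13 1 2

Derivation:
Pair (0,1): pos 2,3 vel -3,4 -> not approaching (rel speed -7 <= 0)
Pair (1,2): pos 3,16 vel 4,3 -> gap=13, closing at 1/unit, collide at t=13
Earliest collision: t=13 between 1 and 2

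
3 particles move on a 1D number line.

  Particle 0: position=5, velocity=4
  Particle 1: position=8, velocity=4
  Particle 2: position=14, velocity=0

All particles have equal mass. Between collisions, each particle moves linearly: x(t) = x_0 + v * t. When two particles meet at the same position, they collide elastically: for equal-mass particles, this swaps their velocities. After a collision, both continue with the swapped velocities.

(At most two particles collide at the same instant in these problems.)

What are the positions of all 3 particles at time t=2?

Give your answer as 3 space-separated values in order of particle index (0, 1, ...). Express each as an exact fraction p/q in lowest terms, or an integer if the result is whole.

Collision at t=3/2: particles 1 and 2 swap velocities; positions: p0=11 p1=14 p2=14; velocities now: v0=4 v1=0 v2=4
Advance to t=2 (no further collisions before then); velocities: v0=4 v1=0 v2=4; positions = 13 14 16

Answer: 13 14 16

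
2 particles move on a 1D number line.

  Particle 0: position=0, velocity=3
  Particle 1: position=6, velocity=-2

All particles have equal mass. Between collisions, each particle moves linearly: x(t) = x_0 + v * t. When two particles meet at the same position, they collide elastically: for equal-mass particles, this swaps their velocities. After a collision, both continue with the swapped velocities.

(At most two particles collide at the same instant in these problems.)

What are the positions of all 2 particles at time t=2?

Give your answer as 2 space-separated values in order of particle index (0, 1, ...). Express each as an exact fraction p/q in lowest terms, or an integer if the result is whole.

Answer: 2 6

Derivation:
Collision at t=6/5: particles 0 and 1 swap velocities; positions: p0=18/5 p1=18/5; velocities now: v0=-2 v1=3
Advance to t=2 (no further collisions before then); velocities: v0=-2 v1=3; positions = 2 6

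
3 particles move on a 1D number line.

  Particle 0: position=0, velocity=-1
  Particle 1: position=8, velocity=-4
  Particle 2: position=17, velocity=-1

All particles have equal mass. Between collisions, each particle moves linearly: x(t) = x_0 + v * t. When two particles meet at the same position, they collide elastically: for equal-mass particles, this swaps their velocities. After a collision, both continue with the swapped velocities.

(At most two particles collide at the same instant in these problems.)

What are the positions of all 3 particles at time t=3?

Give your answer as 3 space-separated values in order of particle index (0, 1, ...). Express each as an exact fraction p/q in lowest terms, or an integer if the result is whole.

Answer: -4 -3 14

Derivation:
Collision at t=8/3: particles 0 and 1 swap velocities; positions: p0=-8/3 p1=-8/3 p2=43/3; velocities now: v0=-4 v1=-1 v2=-1
Advance to t=3 (no further collisions before then); velocities: v0=-4 v1=-1 v2=-1; positions = -4 -3 14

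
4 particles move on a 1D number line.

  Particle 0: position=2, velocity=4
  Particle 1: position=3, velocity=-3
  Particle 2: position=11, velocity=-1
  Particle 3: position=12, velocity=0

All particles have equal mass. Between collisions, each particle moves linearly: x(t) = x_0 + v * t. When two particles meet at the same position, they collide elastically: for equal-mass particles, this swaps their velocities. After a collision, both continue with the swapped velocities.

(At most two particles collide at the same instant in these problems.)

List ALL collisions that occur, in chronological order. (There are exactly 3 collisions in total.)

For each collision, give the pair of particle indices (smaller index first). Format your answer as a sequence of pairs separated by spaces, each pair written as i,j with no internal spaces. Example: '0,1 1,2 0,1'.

Collision at t=1/7: particles 0 and 1 swap velocities; positions: p0=18/7 p1=18/7 p2=76/7 p3=12; velocities now: v0=-3 v1=4 v2=-1 v3=0
Collision at t=9/5: particles 1 and 2 swap velocities; positions: p0=-12/5 p1=46/5 p2=46/5 p3=12; velocities now: v0=-3 v1=-1 v2=4 v3=0
Collision at t=5/2: particles 2 and 3 swap velocities; positions: p0=-9/2 p1=17/2 p2=12 p3=12; velocities now: v0=-3 v1=-1 v2=0 v3=4

Answer: 0,1 1,2 2,3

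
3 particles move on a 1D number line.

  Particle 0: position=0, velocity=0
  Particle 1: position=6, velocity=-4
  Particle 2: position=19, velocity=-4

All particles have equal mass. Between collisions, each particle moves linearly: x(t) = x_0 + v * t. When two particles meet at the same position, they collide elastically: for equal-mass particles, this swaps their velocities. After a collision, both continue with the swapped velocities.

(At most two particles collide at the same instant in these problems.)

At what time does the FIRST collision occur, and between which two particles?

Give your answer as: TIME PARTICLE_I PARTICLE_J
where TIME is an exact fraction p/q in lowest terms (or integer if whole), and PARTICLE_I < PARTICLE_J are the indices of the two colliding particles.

Answer: 3/2 0 1

Derivation:
Pair (0,1): pos 0,6 vel 0,-4 -> gap=6, closing at 4/unit, collide at t=3/2
Pair (1,2): pos 6,19 vel -4,-4 -> not approaching (rel speed 0 <= 0)
Earliest collision: t=3/2 between 0 and 1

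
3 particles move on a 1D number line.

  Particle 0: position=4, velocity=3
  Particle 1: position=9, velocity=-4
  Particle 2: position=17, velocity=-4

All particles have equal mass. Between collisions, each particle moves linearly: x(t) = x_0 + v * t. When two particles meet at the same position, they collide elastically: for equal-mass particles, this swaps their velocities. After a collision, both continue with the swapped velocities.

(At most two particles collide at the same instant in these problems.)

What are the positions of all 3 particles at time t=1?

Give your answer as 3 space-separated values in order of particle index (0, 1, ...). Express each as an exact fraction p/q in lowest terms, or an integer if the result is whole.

Answer: 5 7 13

Derivation:
Collision at t=5/7: particles 0 and 1 swap velocities; positions: p0=43/7 p1=43/7 p2=99/7; velocities now: v0=-4 v1=3 v2=-4
Advance to t=1 (no further collisions before then); velocities: v0=-4 v1=3 v2=-4; positions = 5 7 13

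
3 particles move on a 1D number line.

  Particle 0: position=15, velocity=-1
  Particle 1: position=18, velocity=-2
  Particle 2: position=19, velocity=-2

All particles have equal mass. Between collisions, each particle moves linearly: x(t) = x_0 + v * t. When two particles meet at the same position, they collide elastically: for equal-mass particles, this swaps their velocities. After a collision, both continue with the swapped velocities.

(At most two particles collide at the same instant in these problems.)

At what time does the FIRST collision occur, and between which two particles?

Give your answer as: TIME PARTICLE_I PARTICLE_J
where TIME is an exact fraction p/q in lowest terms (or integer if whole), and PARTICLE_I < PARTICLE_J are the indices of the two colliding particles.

Pair (0,1): pos 15,18 vel -1,-2 -> gap=3, closing at 1/unit, collide at t=3
Pair (1,2): pos 18,19 vel -2,-2 -> not approaching (rel speed 0 <= 0)
Earliest collision: t=3 between 0 and 1

Answer: 3 0 1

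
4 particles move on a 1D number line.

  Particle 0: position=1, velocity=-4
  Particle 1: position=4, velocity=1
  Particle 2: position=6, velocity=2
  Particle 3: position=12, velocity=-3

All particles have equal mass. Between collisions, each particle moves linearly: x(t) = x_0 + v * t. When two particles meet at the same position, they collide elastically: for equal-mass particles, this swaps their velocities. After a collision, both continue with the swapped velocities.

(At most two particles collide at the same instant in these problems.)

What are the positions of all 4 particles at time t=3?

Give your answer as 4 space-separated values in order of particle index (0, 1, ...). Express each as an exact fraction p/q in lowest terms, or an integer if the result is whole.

Collision at t=6/5: particles 2 and 3 swap velocities; positions: p0=-19/5 p1=26/5 p2=42/5 p3=42/5; velocities now: v0=-4 v1=1 v2=-3 v3=2
Collision at t=2: particles 1 and 2 swap velocities; positions: p0=-7 p1=6 p2=6 p3=10; velocities now: v0=-4 v1=-3 v2=1 v3=2
Advance to t=3 (no further collisions before then); velocities: v0=-4 v1=-3 v2=1 v3=2; positions = -11 3 7 12

Answer: -11 3 7 12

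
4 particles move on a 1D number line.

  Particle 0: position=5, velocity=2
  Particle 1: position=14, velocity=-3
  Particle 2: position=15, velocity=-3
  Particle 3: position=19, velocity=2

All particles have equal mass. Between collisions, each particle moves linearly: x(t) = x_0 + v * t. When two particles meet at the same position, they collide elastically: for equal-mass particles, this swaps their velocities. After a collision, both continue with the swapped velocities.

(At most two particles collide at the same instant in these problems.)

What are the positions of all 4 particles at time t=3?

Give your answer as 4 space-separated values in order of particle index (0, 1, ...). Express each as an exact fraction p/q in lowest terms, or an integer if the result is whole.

Answer: 5 6 11 25

Derivation:
Collision at t=9/5: particles 0 and 1 swap velocities; positions: p0=43/5 p1=43/5 p2=48/5 p3=113/5; velocities now: v0=-3 v1=2 v2=-3 v3=2
Collision at t=2: particles 1 and 2 swap velocities; positions: p0=8 p1=9 p2=9 p3=23; velocities now: v0=-3 v1=-3 v2=2 v3=2
Advance to t=3 (no further collisions before then); velocities: v0=-3 v1=-3 v2=2 v3=2; positions = 5 6 11 25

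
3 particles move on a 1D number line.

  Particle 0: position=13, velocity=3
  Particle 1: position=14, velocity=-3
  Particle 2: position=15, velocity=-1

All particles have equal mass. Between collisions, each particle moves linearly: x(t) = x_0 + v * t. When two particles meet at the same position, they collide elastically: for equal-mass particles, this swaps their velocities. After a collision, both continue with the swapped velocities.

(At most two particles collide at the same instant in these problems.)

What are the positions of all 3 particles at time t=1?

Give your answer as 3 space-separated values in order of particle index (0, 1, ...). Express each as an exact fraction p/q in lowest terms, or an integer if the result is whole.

Answer: 11 14 16

Derivation:
Collision at t=1/6: particles 0 and 1 swap velocities; positions: p0=27/2 p1=27/2 p2=89/6; velocities now: v0=-3 v1=3 v2=-1
Collision at t=1/2: particles 1 and 2 swap velocities; positions: p0=25/2 p1=29/2 p2=29/2; velocities now: v0=-3 v1=-1 v2=3
Advance to t=1 (no further collisions before then); velocities: v0=-3 v1=-1 v2=3; positions = 11 14 16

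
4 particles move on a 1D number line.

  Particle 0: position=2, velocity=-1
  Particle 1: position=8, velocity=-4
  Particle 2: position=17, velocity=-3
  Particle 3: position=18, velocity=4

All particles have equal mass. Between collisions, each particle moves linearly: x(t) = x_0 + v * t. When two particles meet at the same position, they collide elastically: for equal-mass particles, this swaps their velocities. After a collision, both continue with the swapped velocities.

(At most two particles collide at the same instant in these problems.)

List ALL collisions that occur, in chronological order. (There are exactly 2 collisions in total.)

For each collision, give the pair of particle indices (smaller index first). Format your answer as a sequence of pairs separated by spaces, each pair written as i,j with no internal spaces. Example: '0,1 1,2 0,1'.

Answer: 0,1 1,2

Derivation:
Collision at t=2: particles 0 and 1 swap velocities; positions: p0=0 p1=0 p2=11 p3=26; velocities now: v0=-4 v1=-1 v2=-3 v3=4
Collision at t=15/2: particles 1 and 2 swap velocities; positions: p0=-22 p1=-11/2 p2=-11/2 p3=48; velocities now: v0=-4 v1=-3 v2=-1 v3=4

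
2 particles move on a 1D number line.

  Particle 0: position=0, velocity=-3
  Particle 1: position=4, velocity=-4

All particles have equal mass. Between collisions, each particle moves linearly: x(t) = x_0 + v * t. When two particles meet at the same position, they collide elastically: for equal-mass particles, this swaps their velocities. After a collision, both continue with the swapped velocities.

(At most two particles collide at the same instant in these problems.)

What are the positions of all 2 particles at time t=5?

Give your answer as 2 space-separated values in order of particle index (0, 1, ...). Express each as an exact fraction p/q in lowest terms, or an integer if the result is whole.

Answer: -16 -15

Derivation:
Collision at t=4: particles 0 and 1 swap velocities; positions: p0=-12 p1=-12; velocities now: v0=-4 v1=-3
Advance to t=5 (no further collisions before then); velocities: v0=-4 v1=-3; positions = -16 -15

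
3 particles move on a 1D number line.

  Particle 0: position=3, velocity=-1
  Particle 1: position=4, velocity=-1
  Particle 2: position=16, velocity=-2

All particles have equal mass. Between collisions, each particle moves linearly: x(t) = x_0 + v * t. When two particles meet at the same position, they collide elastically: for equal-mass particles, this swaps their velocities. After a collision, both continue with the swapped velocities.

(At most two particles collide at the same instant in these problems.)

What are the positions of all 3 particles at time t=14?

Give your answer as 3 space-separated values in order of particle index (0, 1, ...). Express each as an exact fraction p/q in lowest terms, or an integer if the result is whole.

Collision at t=12: particles 1 and 2 swap velocities; positions: p0=-9 p1=-8 p2=-8; velocities now: v0=-1 v1=-2 v2=-1
Collision at t=13: particles 0 and 1 swap velocities; positions: p0=-10 p1=-10 p2=-9; velocities now: v0=-2 v1=-1 v2=-1
Advance to t=14 (no further collisions before then); velocities: v0=-2 v1=-1 v2=-1; positions = -12 -11 -10

Answer: -12 -11 -10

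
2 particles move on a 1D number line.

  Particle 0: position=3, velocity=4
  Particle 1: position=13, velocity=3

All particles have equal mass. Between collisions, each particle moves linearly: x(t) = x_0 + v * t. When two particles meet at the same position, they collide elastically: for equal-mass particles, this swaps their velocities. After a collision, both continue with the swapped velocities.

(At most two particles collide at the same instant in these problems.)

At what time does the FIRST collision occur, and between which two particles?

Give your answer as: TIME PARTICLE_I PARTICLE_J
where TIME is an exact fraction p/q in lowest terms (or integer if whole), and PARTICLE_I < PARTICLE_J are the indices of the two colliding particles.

Answer: 10 0 1

Derivation:
Pair (0,1): pos 3,13 vel 4,3 -> gap=10, closing at 1/unit, collide at t=10
Earliest collision: t=10 between 0 and 1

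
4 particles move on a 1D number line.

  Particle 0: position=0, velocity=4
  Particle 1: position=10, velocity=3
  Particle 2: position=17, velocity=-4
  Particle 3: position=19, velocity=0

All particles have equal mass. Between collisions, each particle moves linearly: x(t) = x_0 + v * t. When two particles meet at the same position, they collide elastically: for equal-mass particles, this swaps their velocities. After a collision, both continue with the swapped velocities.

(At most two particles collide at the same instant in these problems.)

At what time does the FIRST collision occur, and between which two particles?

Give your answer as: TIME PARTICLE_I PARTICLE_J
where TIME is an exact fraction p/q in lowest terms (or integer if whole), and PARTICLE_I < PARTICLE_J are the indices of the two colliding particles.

Pair (0,1): pos 0,10 vel 4,3 -> gap=10, closing at 1/unit, collide at t=10
Pair (1,2): pos 10,17 vel 3,-4 -> gap=7, closing at 7/unit, collide at t=1
Pair (2,3): pos 17,19 vel -4,0 -> not approaching (rel speed -4 <= 0)
Earliest collision: t=1 between 1 and 2

Answer: 1 1 2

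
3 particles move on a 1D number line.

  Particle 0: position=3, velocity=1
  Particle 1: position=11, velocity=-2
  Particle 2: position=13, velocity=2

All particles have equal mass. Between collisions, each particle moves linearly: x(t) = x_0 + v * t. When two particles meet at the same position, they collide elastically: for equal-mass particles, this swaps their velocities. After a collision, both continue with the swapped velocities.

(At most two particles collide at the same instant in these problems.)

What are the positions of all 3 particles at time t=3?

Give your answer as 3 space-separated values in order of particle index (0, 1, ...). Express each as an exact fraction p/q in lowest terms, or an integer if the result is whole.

Answer: 5 6 19

Derivation:
Collision at t=8/3: particles 0 and 1 swap velocities; positions: p0=17/3 p1=17/3 p2=55/3; velocities now: v0=-2 v1=1 v2=2
Advance to t=3 (no further collisions before then); velocities: v0=-2 v1=1 v2=2; positions = 5 6 19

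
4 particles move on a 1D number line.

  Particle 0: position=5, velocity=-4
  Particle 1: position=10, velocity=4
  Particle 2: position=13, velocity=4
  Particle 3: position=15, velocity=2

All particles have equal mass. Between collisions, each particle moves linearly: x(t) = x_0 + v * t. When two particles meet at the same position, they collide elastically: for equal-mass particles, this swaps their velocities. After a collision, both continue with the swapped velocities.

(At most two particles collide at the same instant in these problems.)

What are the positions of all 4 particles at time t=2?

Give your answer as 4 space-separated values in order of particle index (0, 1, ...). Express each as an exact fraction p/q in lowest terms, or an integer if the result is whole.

Answer: -3 18 19 21

Derivation:
Collision at t=1: particles 2 and 3 swap velocities; positions: p0=1 p1=14 p2=17 p3=17; velocities now: v0=-4 v1=4 v2=2 v3=4
Advance to t=2 (no further collisions before then); velocities: v0=-4 v1=4 v2=2 v3=4; positions = -3 18 19 21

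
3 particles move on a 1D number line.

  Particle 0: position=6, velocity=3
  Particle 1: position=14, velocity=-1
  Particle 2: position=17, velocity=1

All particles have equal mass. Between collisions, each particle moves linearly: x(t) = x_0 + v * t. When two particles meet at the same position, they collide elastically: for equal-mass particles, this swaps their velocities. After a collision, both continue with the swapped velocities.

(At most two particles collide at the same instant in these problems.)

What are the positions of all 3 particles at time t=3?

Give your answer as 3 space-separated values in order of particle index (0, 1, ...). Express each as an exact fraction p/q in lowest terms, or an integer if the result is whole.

Answer: 11 15 20

Derivation:
Collision at t=2: particles 0 and 1 swap velocities; positions: p0=12 p1=12 p2=19; velocities now: v0=-1 v1=3 v2=1
Advance to t=3 (no further collisions before then); velocities: v0=-1 v1=3 v2=1; positions = 11 15 20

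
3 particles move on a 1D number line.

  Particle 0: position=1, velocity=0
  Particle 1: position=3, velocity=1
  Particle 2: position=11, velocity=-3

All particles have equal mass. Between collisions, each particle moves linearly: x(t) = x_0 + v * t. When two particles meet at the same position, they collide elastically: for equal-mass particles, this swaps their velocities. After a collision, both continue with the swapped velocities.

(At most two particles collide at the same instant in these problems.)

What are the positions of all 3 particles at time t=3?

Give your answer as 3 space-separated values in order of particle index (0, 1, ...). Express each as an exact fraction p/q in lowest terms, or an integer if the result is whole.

Answer: 1 2 6

Derivation:
Collision at t=2: particles 1 and 2 swap velocities; positions: p0=1 p1=5 p2=5; velocities now: v0=0 v1=-3 v2=1
Advance to t=3 (no further collisions before then); velocities: v0=0 v1=-3 v2=1; positions = 1 2 6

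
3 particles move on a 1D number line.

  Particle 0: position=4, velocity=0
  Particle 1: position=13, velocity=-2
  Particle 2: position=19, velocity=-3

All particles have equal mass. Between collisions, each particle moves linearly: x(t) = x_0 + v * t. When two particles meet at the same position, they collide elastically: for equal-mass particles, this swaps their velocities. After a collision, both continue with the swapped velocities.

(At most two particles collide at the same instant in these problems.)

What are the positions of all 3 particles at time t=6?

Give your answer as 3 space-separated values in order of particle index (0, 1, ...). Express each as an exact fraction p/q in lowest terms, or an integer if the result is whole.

Answer: 1 1 4

Derivation:
Collision at t=9/2: particles 0 and 1 swap velocities; positions: p0=4 p1=4 p2=11/2; velocities now: v0=-2 v1=0 v2=-3
Collision at t=5: particles 1 and 2 swap velocities; positions: p0=3 p1=4 p2=4; velocities now: v0=-2 v1=-3 v2=0
Collision at t=6: particles 0 and 1 swap velocities; positions: p0=1 p1=1 p2=4; velocities now: v0=-3 v1=-2 v2=0
Advance to t=6 (no further collisions before then); velocities: v0=-3 v1=-2 v2=0; positions = 1 1 4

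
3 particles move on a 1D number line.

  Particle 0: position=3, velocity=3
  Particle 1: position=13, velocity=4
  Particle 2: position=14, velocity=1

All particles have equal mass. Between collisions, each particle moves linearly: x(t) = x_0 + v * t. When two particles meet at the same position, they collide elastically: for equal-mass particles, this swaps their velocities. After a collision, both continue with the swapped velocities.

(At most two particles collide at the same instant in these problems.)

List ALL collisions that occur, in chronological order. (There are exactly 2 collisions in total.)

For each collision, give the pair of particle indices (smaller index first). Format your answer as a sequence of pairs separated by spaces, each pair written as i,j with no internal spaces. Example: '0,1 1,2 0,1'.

Answer: 1,2 0,1

Derivation:
Collision at t=1/3: particles 1 and 2 swap velocities; positions: p0=4 p1=43/3 p2=43/3; velocities now: v0=3 v1=1 v2=4
Collision at t=11/2: particles 0 and 1 swap velocities; positions: p0=39/2 p1=39/2 p2=35; velocities now: v0=1 v1=3 v2=4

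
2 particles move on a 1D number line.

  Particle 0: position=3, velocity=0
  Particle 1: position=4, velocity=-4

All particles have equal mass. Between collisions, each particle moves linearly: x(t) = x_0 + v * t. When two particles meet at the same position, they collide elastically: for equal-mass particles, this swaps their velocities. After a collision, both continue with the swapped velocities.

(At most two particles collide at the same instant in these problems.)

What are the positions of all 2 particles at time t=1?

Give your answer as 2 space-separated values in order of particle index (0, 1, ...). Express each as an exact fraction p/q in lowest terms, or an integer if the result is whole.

Answer: 0 3

Derivation:
Collision at t=1/4: particles 0 and 1 swap velocities; positions: p0=3 p1=3; velocities now: v0=-4 v1=0
Advance to t=1 (no further collisions before then); velocities: v0=-4 v1=0; positions = 0 3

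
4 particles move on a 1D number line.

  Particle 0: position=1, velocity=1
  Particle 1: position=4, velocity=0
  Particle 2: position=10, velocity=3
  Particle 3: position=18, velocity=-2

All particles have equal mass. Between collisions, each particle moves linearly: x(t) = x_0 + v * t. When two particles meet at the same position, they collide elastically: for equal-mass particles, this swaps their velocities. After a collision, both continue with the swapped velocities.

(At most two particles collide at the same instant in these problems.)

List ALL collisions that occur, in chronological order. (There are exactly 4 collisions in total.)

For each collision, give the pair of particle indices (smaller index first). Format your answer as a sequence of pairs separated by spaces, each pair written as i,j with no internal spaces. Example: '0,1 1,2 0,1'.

Answer: 2,3 0,1 1,2 0,1

Derivation:
Collision at t=8/5: particles 2 and 3 swap velocities; positions: p0=13/5 p1=4 p2=74/5 p3=74/5; velocities now: v0=1 v1=0 v2=-2 v3=3
Collision at t=3: particles 0 and 1 swap velocities; positions: p0=4 p1=4 p2=12 p3=19; velocities now: v0=0 v1=1 v2=-2 v3=3
Collision at t=17/3: particles 1 and 2 swap velocities; positions: p0=4 p1=20/3 p2=20/3 p3=27; velocities now: v0=0 v1=-2 v2=1 v3=3
Collision at t=7: particles 0 and 1 swap velocities; positions: p0=4 p1=4 p2=8 p3=31; velocities now: v0=-2 v1=0 v2=1 v3=3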